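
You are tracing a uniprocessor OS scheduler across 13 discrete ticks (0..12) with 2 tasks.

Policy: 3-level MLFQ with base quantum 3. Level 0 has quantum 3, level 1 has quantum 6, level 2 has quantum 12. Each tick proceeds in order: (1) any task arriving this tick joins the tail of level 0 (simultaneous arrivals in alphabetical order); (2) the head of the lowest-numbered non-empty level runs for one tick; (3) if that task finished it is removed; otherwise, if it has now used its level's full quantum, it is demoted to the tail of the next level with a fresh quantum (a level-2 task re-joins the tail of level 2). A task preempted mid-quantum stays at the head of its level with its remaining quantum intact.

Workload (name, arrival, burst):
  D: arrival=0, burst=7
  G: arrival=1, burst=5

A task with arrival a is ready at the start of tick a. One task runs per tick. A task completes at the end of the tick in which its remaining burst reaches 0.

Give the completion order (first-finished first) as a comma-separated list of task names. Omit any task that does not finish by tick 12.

completion order = D, G

t=0: L0/L1/L2 = D/-/- → run D
t=1: L0/L1/L2 = DG/-/- → run D
t=2: L0/L1/L2 = DG/-/- → run D
t=3: L0/L1/L2 = G/D/- → run G
t=4: L0/L1/L2 = G/D/- → run G
t=5: L0/L1/L2 = G/D/- → run G
t=6: L0/L1/L2 = -/DG/- → run D
t=7: L0/L1/L2 = -/DG/- → run D
t=8: L0/L1/L2 = -/DG/- → run D
t=9: L0/L1/L2 = -/DG/- → run D
t=10: L0/L1/L2 = -/G/- → run G
t=11: L0/L1/L2 = -/G/- → run G
t=12: (idle)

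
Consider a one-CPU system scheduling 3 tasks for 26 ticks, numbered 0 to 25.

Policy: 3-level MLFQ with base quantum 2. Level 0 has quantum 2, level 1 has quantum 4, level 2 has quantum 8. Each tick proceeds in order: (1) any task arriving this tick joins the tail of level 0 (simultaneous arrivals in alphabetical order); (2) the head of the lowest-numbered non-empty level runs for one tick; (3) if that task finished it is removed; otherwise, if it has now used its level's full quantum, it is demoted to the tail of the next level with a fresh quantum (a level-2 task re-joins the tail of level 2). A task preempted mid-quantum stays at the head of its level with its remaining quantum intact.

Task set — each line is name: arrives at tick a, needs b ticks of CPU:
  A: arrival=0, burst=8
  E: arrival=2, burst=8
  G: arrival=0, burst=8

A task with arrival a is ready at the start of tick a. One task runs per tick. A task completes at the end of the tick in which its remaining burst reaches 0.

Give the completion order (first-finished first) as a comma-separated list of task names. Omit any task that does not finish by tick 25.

completion order = A, G, E

t=0: L0/L1/L2 = AG/-/- → run A
t=1: L0/L1/L2 = AG/-/- → run A
t=2: L0/L1/L2 = GE/A/- → run G
t=3: L0/L1/L2 = GE/A/- → run G
t=4: L0/L1/L2 = E/AG/- → run E
t=5: L0/L1/L2 = E/AG/- → run E
t=6: L0/L1/L2 = -/AGE/- → run A
t=7: L0/L1/L2 = -/AGE/- → run A
t=8: L0/L1/L2 = -/AGE/- → run A
t=9: L0/L1/L2 = -/AGE/- → run A
t=10: L0/L1/L2 = -/GE/A → run G
t=11: L0/L1/L2 = -/GE/A → run G
t=12: L0/L1/L2 = -/GE/A → run G
t=13: L0/L1/L2 = -/GE/A → run G
t=14: L0/L1/L2 = -/E/AG → run E
t=15: L0/L1/L2 = -/E/AG → run E
t=16: L0/L1/L2 = -/E/AG → run E
t=17: L0/L1/L2 = -/E/AG → run E
t=18: L0/L1/L2 = -/-/AGE → run A
t=19: L0/L1/L2 = -/-/AGE → run A
t=20: L0/L1/L2 = -/-/GE → run G
t=21: L0/L1/L2 = -/-/GE → run G
t=22: L0/L1/L2 = -/-/E → run E
t=23: L0/L1/L2 = -/-/E → run E
t=24: (idle)
t=25: (idle)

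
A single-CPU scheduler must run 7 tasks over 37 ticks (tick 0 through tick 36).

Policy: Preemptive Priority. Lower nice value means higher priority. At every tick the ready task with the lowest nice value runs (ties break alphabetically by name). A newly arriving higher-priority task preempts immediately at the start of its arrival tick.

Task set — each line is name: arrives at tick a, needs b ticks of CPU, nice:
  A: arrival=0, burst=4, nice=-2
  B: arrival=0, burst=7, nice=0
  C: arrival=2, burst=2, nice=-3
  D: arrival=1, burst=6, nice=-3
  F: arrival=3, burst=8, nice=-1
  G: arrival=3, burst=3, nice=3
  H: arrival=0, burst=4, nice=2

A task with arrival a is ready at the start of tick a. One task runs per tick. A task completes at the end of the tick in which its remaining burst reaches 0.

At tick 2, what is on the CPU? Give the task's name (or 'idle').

t=0: ready={A,B,H} → run A
t=1: ready={A,B,D,H} → run D
t=2: ready={A,B,C,D,H} → run C
t=3: ready={A,B,C,D,F,G,H} → run C
t=4: ready={A,B,D,F,G,H} → run D
t=5: ready={A,B,D,F,G,H} → run D
t=6: ready={A,B,D,F,G,H} → run D
t=7: ready={A,B,D,F,G,H} → run D
t=8: ready={A,B,D,F,G,H} → run D
t=9: ready={A,B,F,G,H} → run A
t=10: ready={A,B,F,G,H} → run A
t=11: ready={A,B,F,G,H} → run A
t=12: ready={B,F,G,H} → run F
t=13: ready={B,F,G,H} → run F
t=14: ready={B,F,G,H} → run F
t=15: ready={B,F,G,H} → run F
t=16: ready={B,F,G,H} → run F
t=17: ready={B,F,G,H} → run F
t=18: ready={B,F,G,H} → run F
t=19: ready={B,F,G,H} → run F
t=20: ready={B,G,H} → run B
t=21: ready={B,G,H} → run B
t=22: ready={B,G,H} → run B
t=23: ready={B,G,H} → run B
t=24: ready={B,G,H} → run B
t=25: ready={B,G,H} → run B
t=26: ready={B,G,H} → run B
t=27: ready={G,H} → run H
t=28: ready={G,H} → run H
t=29: ready={G,H} → run H
t=30: ready={G,H} → run H
t=31: ready={G} → run G
t=32: ready={G} → run G
t=33: ready={G} → run G
t=34: (idle)
t=35: (idle)
t=36: (idle)

running at tick 2 = C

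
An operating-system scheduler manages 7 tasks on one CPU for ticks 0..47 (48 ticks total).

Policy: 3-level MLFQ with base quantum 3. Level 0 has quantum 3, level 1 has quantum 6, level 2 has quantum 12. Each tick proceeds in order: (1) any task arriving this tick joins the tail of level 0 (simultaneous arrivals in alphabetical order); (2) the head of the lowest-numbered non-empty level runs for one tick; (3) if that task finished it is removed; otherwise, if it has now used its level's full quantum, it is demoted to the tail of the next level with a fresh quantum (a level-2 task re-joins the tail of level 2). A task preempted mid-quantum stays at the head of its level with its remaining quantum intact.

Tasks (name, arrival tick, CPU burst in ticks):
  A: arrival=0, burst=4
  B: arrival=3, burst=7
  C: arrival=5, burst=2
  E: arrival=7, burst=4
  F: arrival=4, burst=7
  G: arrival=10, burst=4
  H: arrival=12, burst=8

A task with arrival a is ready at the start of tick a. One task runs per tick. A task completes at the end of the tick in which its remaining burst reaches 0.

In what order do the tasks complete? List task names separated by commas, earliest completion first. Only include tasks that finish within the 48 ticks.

t=0: L0/L1/L2 = A/-/- → run A
t=1: L0/L1/L2 = A/-/- → run A
t=2: L0/L1/L2 = A/-/- → run A
t=3: L0/L1/L2 = B/A/- → run B
t=4: L0/L1/L2 = BF/A/- → run B
t=5: L0/L1/L2 = BFC/A/- → run B
t=6: L0/L1/L2 = FC/AB/- → run F
t=7: L0/L1/L2 = FCE/AB/- → run F
t=8: L0/L1/L2 = FCE/AB/- → run F
t=9: L0/L1/L2 = CE/ABF/- → run C
t=10: L0/L1/L2 = CEG/ABF/- → run C
t=11: L0/L1/L2 = EG/ABF/- → run E
t=12: L0/L1/L2 = EGH/ABF/- → run E
t=13: L0/L1/L2 = EGH/ABF/- → run E
t=14: L0/L1/L2 = GH/ABFE/- → run G
t=15: L0/L1/L2 = GH/ABFE/- → run G
t=16: L0/L1/L2 = GH/ABFE/- → run G
t=17: L0/L1/L2 = H/ABFEG/- → run H
t=18: L0/L1/L2 = H/ABFEG/- → run H
t=19: L0/L1/L2 = H/ABFEG/- → run H
t=20: L0/L1/L2 = -/ABFEGH/- → run A
t=21: L0/L1/L2 = -/BFEGH/- → run B
t=22: L0/L1/L2 = -/BFEGH/- → run B
t=23: L0/L1/L2 = -/BFEGH/- → run B
t=24: L0/L1/L2 = -/BFEGH/- → run B
t=25: L0/L1/L2 = -/FEGH/- → run F
t=26: L0/L1/L2 = -/FEGH/- → run F
t=27: L0/L1/L2 = -/FEGH/- → run F
t=28: L0/L1/L2 = -/FEGH/- → run F
t=29: L0/L1/L2 = -/EGH/- → run E
t=30: L0/L1/L2 = -/GH/- → run G
t=31: L0/L1/L2 = -/H/- → run H
t=32: L0/L1/L2 = -/H/- → run H
t=33: L0/L1/L2 = -/H/- → run H
t=34: L0/L1/L2 = -/H/- → run H
t=35: L0/L1/L2 = -/H/- → run H
t=36: (idle)
t=37: (idle)
t=38: (idle)
t=39: (idle)
t=40: (idle)
t=41: (idle)
t=42: (idle)
t=43: (idle)
t=44: (idle)
t=45: (idle)
t=46: (idle)
t=47: (idle)

completion order = C, A, B, F, E, G, H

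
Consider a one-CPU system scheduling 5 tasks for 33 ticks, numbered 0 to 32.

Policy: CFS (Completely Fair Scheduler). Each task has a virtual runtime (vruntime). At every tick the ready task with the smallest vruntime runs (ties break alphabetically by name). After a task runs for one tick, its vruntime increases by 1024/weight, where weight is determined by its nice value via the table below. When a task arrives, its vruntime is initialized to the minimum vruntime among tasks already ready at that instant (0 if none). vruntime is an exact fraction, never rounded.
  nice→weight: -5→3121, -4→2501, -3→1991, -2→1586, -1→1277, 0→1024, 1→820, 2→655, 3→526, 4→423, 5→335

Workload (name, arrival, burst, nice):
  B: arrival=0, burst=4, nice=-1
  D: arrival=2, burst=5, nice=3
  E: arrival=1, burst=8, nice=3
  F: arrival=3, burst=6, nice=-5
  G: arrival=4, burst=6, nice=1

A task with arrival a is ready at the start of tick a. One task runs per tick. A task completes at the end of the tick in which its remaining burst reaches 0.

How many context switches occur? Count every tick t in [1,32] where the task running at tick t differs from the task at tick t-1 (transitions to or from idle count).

t=0: vr[B=0] → run B
t=1: vr[B=1024/1277 E=1024/1277] → run B
t=2: vr[B=2048/1277 D=1024/1277 E=1024/1277] → run D
t=3: vr[B=2048/1277 D=923136/335851 E=1024/1277 F=1024/1277] → run E
t=4: vr[B=2048/1277 D=923136/335851 E=923136/335851 F=1024/1277 G=1024/1277] → run F
t=5: vr[B=2048/1277 D=923136/335851 E=923136/335851 F=4503552/3985517 G=1024/1277] → run G
t=6: vr[B=2048/1277 D=923136/335851 E=923136/335851 F=4503552/3985517 G=536832/261785] → run F
t=7: vr[B=2048/1277 D=923136/335851 E=923136/335851 F=5811200/3985517 G=536832/261785] → run F
t=8: vr[B=2048/1277 D=923136/335851 E=923136/335851 F=7118848/3985517 G=536832/261785] → run B
t=9: vr[B=3072/1277 D=923136/335851 E=923136/335851 F=7118848/3985517 G=536832/261785] → run F
t=10: vr[B=3072/1277 D=923136/335851 E=923136/335851 F=8426496/3985517 G=536832/261785] → run G
t=11: vr[B=3072/1277 D=923136/335851 E=923136/335851 F=8426496/3985517 G=863744/261785] → run F
t=12: vr[B=3072/1277 D=923136/335851 E=923136/335851 F=9734144/3985517 G=863744/261785] → run B
t=13: vr[D=923136/335851 E=923136/335851 F=9734144/3985517 G=863744/261785] → run F
t=14: vr[D=923136/335851 E=923136/335851 G=863744/261785] → run D
t=15: vr[D=1576960/335851 E=923136/335851 G=863744/261785] → run E
t=16: vr[D=1576960/335851 E=1576960/335851 G=863744/261785] → run G
t=17: vr[D=1576960/335851 E=1576960/335851 G=1190656/261785] → run G
t=18: vr[D=1576960/335851 E=1576960/335851 G=1517568/261785] → run D
t=19: vr[D=2230784/335851 E=1576960/335851 G=1517568/261785] → run E
t=20: vr[D=2230784/335851 E=2230784/335851 G=1517568/261785] → run G
t=21: vr[D=2230784/335851 E=2230784/335851 G=368896/52357] → run D
t=22: vr[D=2884608/335851 E=2230784/335851 G=368896/52357] → run E
t=23: vr[D=2884608/335851 E=2884608/335851 G=368896/52357] → run G
t=24: vr[D=2884608/335851 E=2884608/335851] → run D
t=25: vr[E=2884608/335851] → run E
t=26: vr[E=3538432/335851] → run E
t=27: vr[E=4192256/335851] → run E
t=28: vr[E=4846080/335851] → run E
t=29: (idle)
t=30: (idle)
t=31: (idle)
t=32: (idle)

context switches = 23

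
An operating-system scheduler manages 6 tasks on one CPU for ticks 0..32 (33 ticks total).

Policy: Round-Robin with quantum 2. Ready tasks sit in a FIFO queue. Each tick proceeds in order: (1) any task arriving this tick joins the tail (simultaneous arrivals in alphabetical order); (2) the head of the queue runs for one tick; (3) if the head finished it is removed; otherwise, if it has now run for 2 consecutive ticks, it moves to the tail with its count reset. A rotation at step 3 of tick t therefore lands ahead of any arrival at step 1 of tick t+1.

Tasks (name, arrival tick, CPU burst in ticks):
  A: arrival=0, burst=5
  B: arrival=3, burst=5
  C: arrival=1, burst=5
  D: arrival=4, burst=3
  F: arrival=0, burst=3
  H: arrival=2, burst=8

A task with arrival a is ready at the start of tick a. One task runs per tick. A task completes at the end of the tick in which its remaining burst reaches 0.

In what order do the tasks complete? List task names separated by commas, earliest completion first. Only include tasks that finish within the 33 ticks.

completion order = F, A, D, C, B, H

t=0: queue=[A,F] q_used=0 → run A
t=1: queue=[A,F,C] q_used=1 → run A
t=2: queue=[F,C,A,H] q_used=0 → run F
t=3: queue=[F,C,A,H,B] q_used=1 → run F
t=4: queue=[C,A,H,B,F,D] q_used=0 → run C
t=5: queue=[C,A,H,B,F,D] q_used=1 → run C
t=6: queue=[A,H,B,F,D,C] q_used=0 → run A
t=7: queue=[A,H,B,F,D,C] q_used=1 → run A
t=8: queue=[H,B,F,D,C,A] q_used=0 → run H
t=9: queue=[H,B,F,D,C,A] q_used=1 → run H
t=10: queue=[B,F,D,C,A,H] q_used=0 → run B
t=11: queue=[B,F,D,C,A,H] q_used=1 → run B
t=12: queue=[F,D,C,A,H,B] q_used=0 → run F
t=13: queue=[D,C,A,H,B] q_used=0 → run D
t=14: queue=[D,C,A,H,B] q_used=1 → run D
t=15: queue=[C,A,H,B,D] q_used=0 → run C
t=16: queue=[C,A,H,B,D] q_used=1 → run C
t=17: queue=[A,H,B,D,C] q_used=0 → run A
t=18: queue=[H,B,D,C] q_used=0 → run H
t=19: queue=[H,B,D,C] q_used=1 → run H
t=20: queue=[B,D,C,H] q_used=0 → run B
t=21: queue=[B,D,C,H] q_used=1 → run B
t=22: queue=[D,C,H,B] q_used=0 → run D
t=23: queue=[C,H,B] q_used=0 → run C
t=24: queue=[H,B] q_used=0 → run H
t=25: queue=[H,B] q_used=1 → run H
t=26: queue=[B,H] q_used=0 → run B
t=27: queue=[H] q_used=0 → run H
t=28: queue=[H] q_used=1 → run H
t=29: (idle)
t=30: (idle)
t=31: (idle)
t=32: (idle)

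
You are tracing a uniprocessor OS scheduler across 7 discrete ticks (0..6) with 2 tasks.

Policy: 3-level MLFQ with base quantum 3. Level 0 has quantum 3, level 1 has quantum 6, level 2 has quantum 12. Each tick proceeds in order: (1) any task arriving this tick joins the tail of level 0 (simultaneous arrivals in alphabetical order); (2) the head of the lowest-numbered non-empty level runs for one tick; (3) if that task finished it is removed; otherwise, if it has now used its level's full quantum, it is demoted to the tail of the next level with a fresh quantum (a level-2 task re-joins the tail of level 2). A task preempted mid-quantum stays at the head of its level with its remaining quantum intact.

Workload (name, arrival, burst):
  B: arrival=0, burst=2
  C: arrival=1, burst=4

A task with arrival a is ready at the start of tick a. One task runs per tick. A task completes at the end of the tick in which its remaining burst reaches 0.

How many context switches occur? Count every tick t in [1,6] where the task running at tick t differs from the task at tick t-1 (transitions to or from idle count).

t=0: L0/L1/L2 = B/-/- → run B
t=1: L0/L1/L2 = BC/-/- → run B
t=2: L0/L1/L2 = C/-/- → run C
t=3: L0/L1/L2 = C/-/- → run C
t=4: L0/L1/L2 = C/-/- → run C
t=5: L0/L1/L2 = -/C/- → run C
t=6: (idle)

context switches = 2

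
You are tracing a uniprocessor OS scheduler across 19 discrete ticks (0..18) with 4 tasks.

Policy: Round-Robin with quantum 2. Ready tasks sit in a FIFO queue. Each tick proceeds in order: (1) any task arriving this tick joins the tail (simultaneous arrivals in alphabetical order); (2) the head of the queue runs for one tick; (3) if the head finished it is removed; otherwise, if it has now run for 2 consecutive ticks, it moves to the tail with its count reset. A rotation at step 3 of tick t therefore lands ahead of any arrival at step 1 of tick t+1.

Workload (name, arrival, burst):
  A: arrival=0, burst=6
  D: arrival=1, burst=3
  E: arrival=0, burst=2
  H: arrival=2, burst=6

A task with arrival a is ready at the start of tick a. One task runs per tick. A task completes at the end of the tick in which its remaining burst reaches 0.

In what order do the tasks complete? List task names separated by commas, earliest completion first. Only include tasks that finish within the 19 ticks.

t=0: queue=[A,E] q_used=0 → run A
t=1: queue=[A,E,D] q_used=1 → run A
t=2: queue=[E,D,A,H] q_used=0 → run E
t=3: queue=[E,D,A,H] q_used=1 → run E
t=4: queue=[D,A,H] q_used=0 → run D
t=5: queue=[D,A,H] q_used=1 → run D
t=6: queue=[A,H,D] q_used=0 → run A
t=7: queue=[A,H,D] q_used=1 → run A
t=8: queue=[H,D,A] q_used=0 → run H
t=9: queue=[H,D,A] q_used=1 → run H
t=10: queue=[D,A,H] q_used=0 → run D
t=11: queue=[A,H] q_used=0 → run A
t=12: queue=[A,H] q_used=1 → run A
t=13: queue=[H] q_used=0 → run H
t=14: queue=[H] q_used=1 → run H
t=15: queue=[H] q_used=0 → run H
t=16: queue=[H] q_used=1 → run H
t=17: (idle)
t=18: (idle)

completion order = E, D, A, H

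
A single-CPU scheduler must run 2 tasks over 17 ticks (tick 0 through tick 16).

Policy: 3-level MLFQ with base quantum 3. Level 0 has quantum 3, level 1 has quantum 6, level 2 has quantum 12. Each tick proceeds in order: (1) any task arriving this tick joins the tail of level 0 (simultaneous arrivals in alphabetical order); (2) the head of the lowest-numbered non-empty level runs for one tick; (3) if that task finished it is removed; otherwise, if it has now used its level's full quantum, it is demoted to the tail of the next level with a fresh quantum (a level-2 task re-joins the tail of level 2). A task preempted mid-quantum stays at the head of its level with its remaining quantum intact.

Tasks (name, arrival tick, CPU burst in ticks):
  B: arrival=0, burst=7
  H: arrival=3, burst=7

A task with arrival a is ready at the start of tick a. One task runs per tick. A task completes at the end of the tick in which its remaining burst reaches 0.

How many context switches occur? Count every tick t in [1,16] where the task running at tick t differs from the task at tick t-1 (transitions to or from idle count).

context switches = 4

t=0: L0/L1/L2 = B/-/- → run B
t=1: L0/L1/L2 = B/-/- → run B
t=2: L0/L1/L2 = B/-/- → run B
t=3: L0/L1/L2 = H/B/- → run H
t=4: L0/L1/L2 = H/B/- → run H
t=5: L0/L1/L2 = H/B/- → run H
t=6: L0/L1/L2 = -/BH/- → run B
t=7: L0/L1/L2 = -/BH/- → run B
t=8: L0/L1/L2 = -/BH/- → run B
t=9: L0/L1/L2 = -/BH/- → run B
t=10: L0/L1/L2 = -/H/- → run H
t=11: L0/L1/L2 = -/H/- → run H
t=12: L0/L1/L2 = -/H/- → run H
t=13: L0/L1/L2 = -/H/- → run H
t=14: (idle)
t=15: (idle)
t=16: (idle)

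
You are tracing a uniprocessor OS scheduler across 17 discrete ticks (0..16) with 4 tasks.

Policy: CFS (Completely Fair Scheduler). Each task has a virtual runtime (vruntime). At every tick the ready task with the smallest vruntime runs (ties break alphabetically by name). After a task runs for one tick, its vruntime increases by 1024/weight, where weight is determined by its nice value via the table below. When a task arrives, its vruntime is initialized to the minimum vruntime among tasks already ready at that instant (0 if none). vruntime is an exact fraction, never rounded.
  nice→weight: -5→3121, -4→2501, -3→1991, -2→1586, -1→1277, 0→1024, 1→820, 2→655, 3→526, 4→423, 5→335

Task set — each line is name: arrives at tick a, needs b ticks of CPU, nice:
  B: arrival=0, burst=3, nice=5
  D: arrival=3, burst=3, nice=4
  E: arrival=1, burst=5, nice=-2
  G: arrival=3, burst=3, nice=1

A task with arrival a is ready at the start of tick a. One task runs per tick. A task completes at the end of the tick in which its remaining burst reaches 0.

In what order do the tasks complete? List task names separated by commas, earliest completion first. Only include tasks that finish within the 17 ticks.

t=0: vr[B=0] → run B
t=1: vr[B=1024/335 E=1024/335] → run B
t=2: vr[B=2048/335 E=1024/335] → run E
t=3: vr[B=2048/335 D=983552/265655 E=983552/265655 G=983552/265655] → run D
t=4: vr[B=2048/335 D=688073216/112372065 E=983552/265655 G=983552/265655] → run E
t=5: vr[B=2048/335 D=688073216/112372065 E=1155072/265655 G=983552/265655] → run G
t=6: vr[B=2048/335 D=688073216/112372065 E=1155072/265655 G=53927168/10891855] → run E
t=7: vr[B=2048/335 D=688073216/112372065 E=1326592/265655 G=53927168/10891855] → run G
t=8: vr[B=2048/335 D=688073216/112372065 E=1326592/265655 G=67528704/10891855] → run E
t=9: vr[B=2048/335 D=688073216/112372065 E=1498112/265655 G=67528704/10891855] → run E
t=10: vr[B=2048/335 D=688073216/112372065 G=67528704/10891855] → run B
t=11: vr[D=688073216/112372065 G=67528704/10891855] → run D
t=12: vr[D=960103936/112372065 G=67528704/10891855] → run G
t=13: vr[D=960103936/112372065] → run D
t=14: (idle)
t=15: (idle)
t=16: (idle)

completion order = E, B, G, D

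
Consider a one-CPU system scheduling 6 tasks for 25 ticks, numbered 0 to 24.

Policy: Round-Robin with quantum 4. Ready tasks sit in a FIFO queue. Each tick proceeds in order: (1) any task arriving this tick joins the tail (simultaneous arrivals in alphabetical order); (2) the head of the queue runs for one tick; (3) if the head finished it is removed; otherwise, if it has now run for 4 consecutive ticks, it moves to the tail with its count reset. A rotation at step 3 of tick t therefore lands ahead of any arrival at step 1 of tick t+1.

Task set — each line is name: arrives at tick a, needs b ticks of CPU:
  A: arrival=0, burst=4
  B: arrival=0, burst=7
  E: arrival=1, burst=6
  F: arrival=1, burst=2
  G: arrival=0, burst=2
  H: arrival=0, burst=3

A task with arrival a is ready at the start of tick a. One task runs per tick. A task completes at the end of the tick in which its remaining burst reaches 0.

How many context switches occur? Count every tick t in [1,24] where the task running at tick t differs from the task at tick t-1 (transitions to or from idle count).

t=0: queue=[A,B,G,H] q_used=0 → run A
t=1: queue=[A,B,G,H,E,F] q_used=1 → run A
t=2: queue=[A,B,G,H,E,F] q_used=2 → run A
t=3: queue=[A,B,G,H,E,F] q_used=3 → run A
t=4: queue=[B,G,H,E,F] q_used=0 → run B
t=5: queue=[B,G,H,E,F] q_used=1 → run B
t=6: queue=[B,G,H,E,F] q_used=2 → run B
t=7: queue=[B,G,H,E,F] q_used=3 → run B
t=8: queue=[G,H,E,F,B] q_used=0 → run G
t=9: queue=[G,H,E,F,B] q_used=1 → run G
t=10: queue=[H,E,F,B] q_used=0 → run H
t=11: queue=[H,E,F,B] q_used=1 → run H
t=12: queue=[H,E,F,B] q_used=2 → run H
t=13: queue=[E,F,B] q_used=0 → run E
t=14: queue=[E,F,B] q_used=1 → run E
t=15: queue=[E,F,B] q_used=2 → run E
t=16: queue=[E,F,B] q_used=3 → run E
t=17: queue=[F,B,E] q_used=0 → run F
t=18: queue=[F,B,E] q_used=1 → run F
t=19: queue=[B,E] q_used=0 → run B
t=20: queue=[B,E] q_used=1 → run B
t=21: queue=[B,E] q_used=2 → run B
t=22: queue=[E] q_used=0 → run E
t=23: queue=[E] q_used=1 → run E
t=24: (idle)

context switches = 8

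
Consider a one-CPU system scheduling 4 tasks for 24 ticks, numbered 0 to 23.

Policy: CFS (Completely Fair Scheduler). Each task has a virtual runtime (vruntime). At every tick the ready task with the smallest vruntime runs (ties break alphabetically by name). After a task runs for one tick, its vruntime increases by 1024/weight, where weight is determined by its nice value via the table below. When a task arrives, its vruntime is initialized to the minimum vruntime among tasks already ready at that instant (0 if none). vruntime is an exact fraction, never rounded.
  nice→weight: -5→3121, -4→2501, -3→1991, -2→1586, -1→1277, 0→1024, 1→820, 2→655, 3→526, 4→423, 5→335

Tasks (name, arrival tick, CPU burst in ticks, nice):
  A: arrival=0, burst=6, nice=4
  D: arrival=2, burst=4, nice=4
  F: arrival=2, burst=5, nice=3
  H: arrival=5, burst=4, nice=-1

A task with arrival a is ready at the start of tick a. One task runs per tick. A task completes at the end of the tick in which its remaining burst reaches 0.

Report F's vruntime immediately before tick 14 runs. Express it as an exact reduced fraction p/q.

vruntime(F, start of tick 14) = 1188352/111249

t=0: vr[A=0] → run A
t=1: vr[A=1024/423] → run A
t=2: vr[A=2048/423 D=2048/423 F=2048/423] → run A
t=3: vr[A=1024/141 D=2048/423 F=2048/423] → run D
t=4: vr[A=1024/141 D=1024/141 F=2048/423] → run F
t=5: vr[A=1024/141 D=1024/141 F=755200/111249 H=755200/111249] → run F
t=6: vr[A=1024/141 D=1024/141 F=971776/111249 H=755200/111249] → run H
t=7: vr[A=1024/141 D=1024/141 F=971776/111249 H=1078309376/142064973] → run A
t=8: vr[A=4096/423 D=1024/141 F=971776/111249 H=1078309376/142064973] → run D
t=9: vr[A=4096/423 D=4096/423 F=971776/111249 H=1078309376/142064973] → run H
t=10: vr[A=4096/423 D=4096/423 F=971776/111249 H=1192228352/142064973] → run H
t=11: vr[A=4096/423 D=4096/423 F=971776/111249 H=1306147328/142064973] → run F
t=12: vr[A=4096/423 D=4096/423 F=1188352/111249 H=1306147328/142064973] → run H
t=13: vr[A=4096/423 D=4096/423 F=1188352/111249] → run A
t=14: vr[A=5120/423 D=4096/423 F=1188352/111249] → run D
t=15: vr[A=5120/423 D=5120/423 F=1188352/111249] → run F
t=16: vr[A=5120/423 D=5120/423 F=1404928/111249] → run A
t=17: vr[D=5120/423 F=1404928/111249] → run D
t=18: vr[F=1404928/111249] → run F
t=19: (idle)
t=20: (idle)
t=21: (idle)
t=22: (idle)
t=23: (idle)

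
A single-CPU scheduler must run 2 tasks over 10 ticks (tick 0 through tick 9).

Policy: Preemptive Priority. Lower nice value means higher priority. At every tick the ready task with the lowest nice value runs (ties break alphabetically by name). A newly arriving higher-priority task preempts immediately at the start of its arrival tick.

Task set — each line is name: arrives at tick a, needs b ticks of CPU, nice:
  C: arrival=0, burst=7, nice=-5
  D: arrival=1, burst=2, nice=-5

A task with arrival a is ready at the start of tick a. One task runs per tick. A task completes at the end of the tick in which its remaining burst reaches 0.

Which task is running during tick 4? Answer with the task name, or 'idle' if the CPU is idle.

running at tick 4 = C

t=0: ready={C} → run C
t=1: ready={C,D} → run C
t=2: ready={C,D} → run C
t=3: ready={C,D} → run C
t=4: ready={C,D} → run C
t=5: ready={C,D} → run C
t=6: ready={C,D} → run C
t=7: ready={D} → run D
t=8: ready={D} → run D
t=9: (idle)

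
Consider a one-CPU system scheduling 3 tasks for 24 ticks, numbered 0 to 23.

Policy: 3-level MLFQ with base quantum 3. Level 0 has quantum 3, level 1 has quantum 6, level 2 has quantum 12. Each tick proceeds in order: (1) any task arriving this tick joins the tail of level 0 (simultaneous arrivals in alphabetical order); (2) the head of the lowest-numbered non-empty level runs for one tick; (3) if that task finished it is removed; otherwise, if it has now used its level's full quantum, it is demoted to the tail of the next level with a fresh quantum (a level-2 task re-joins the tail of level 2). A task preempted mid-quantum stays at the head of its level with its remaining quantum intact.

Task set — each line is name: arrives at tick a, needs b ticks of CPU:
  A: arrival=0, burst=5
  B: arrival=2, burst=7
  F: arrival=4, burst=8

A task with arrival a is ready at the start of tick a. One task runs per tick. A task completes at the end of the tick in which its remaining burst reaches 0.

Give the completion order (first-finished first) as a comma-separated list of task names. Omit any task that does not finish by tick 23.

completion order = A, B, F

t=0: L0/L1/L2 = A/-/- → run A
t=1: L0/L1/L2 = A/-/- → run A
t=2: L0/L1/L2 = AB/-/- → run A
t=3: L0/L1/L2 = B/A/- → run B
t=4: L0/L1/L2 = BF/A/- → run B
t=5: L0/L1/L2 = BF/A/- → run B
t=6: L0/L1/L2 = F/AB/- → run F
t=7: L0/L1/L2 = F/AB/- → run F
t=8: L0/L1/L2 = F/AB/- → run F
t=9: L0/L1/L2 = -/ABF/- → run A
t=10: L0/L1/L2 = -/ABF/- → run A
t=11: L0/L1/L2 = -/BF/- → run B
t=12: L0/L1/L2 = -/BF/- → run B
t=13: L0/L1/L2 = -/BF/- → run B
t=14: L0/L1/L2 = -/BF/- → run B
t=15: L0/L1/L2 = -/F/- → run F
t=16: L0/L1/L2 = -/F/- → run F
t=17: L0/L1/L2 = -/F/- → run F
t=18: L0/L1/L2 = -/F/- → run F
t=19: L0/L1/L2 = -/F/- → run F
t=20: (idle)
t=21: (idle)
t=22: (idle)
t=23: (idle)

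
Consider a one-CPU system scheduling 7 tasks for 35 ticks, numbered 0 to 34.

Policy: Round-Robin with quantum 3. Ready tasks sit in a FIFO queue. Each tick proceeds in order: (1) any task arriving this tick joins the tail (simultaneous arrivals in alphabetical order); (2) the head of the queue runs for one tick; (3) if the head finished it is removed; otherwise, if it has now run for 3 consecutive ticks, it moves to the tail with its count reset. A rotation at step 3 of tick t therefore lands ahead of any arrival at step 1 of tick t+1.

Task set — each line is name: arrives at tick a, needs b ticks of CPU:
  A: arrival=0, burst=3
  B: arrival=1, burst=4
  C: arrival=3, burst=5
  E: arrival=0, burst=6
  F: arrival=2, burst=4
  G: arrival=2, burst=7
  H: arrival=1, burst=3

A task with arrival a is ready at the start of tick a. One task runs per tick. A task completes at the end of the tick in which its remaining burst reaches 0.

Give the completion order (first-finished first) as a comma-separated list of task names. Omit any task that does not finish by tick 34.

completion order = A, H, E, B, F, C, G

t=0: queue=[A,E] q_used=0 → run A
t=1: queue=[A,E,B,H] q_used=1 → run A
t=2: queue=[A,E,B,H,F,G] q_used=2 → run A
t=3: queue=[E,B,H,F,G,C] q_used=0 → run E
t=4: queue=[E,B,H,F,G,C] q_used=1 → run E
t=5: queue=[E,B,H,F,G,C] q_used=2 → run E
t=6: queue=[B,H,F,G,C,E] q_used=0 → run B
t=7: queue=[B,H,F,G,C,E] q_used=1 → run B
t=8: queue=[B,H,F,G,C,E] q_used=2 → run B
t=9: queue=[H,F,G,C,E,B] q_used=0 → run H
t=10: queue=[H,F,G,C,E,B] q_used=1 → run H
t=11: queue=[H,F,G,C,E,B] q_used=2 → run H
t=12: queue=[F,G,C,E,B] q_used=0 → run F
t=13: queue=[F,G,C,E,B] q_used=1 → run F
t=14: queue=[F,G,C,E,B] q_used=2 → run F
t=15: queue=[G,C,E,B,F] q_used=0 → run G
t=16: queue=[G,C,E,B,F] q_used=1 → run G
t=17: queue=[G,C,E,B,F] q_used=2 → run G
t=18: queue=[C,E,B,F,G] q_used=0 → run C
t=19: queue=[C,E,B,F,G] q_used=1 → run C
t=20: queue=[C,E,B,F,G] q_used=2 → run C
t=21: queue=[E,B,F,G,C] q_used=0 → run E
t=22: queue=[E,B,F,G,C] q_used=1 → run E
t=23: queue=[E,B,F,G,C] q_used=2 → run E
t=24: queue=[B,F,G,C] q_used=0 → run B
t=25: queue=[F,G,C] q_used=0 → run F
t=26: queue=[G,C] q_used=0 → run G
t=27: queue=[G,C] q_used=1 → run G
t=28: queue=[G,C] q_used=2 → run G
t=29: queue=[C,G] q_used=0 → run C
t=30: queue=[C,G] q_used=1 → run C
t=31: queue=[G] q_used=0 → run G
t=32: (idle)
t=33: (idle)
t=34: (idle)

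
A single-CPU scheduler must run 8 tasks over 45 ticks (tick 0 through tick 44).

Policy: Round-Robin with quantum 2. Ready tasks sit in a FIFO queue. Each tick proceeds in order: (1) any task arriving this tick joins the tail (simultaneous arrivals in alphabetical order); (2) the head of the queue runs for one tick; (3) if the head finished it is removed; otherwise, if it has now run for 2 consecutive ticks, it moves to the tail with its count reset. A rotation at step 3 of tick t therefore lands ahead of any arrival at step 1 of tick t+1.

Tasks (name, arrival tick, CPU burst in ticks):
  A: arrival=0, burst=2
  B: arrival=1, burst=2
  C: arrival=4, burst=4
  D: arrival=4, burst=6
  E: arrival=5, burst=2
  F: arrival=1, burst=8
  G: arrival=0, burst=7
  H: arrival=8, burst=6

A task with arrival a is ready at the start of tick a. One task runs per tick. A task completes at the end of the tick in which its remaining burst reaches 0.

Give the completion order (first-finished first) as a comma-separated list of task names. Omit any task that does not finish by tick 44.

completion order = A, B, E, C, G, D, F, H

t=0: queue=[A,G] q_used=0 → run A
t=1: queue=[A,G,B,F] q_used=1 → run A
t=2: queue=[G,B,F] q_used=0 → run G
t=3: queue=[G,B,F] q_used=1 → run G
t=4: queue=[B,F,G,C,D] q_used=0 → run B
t=5: queue=[B,F,G,C,D,E] q_used=1 → run B
t=6: queue=[F,G,C,D,E] q_used=0 → run F
t=7: queue=[F,G,C,D,E] q_used=1 → run F
t=8: queue=[G,C,D,E,F,H] q_used=0 → run G
t=9: queue=[G,C,D,E,F,H] q_used=1 → run G
t=10: queue=[C,D,E,F,H,G] q_used=0 → run C
t=11: queue=[C,D,E,F,H,G] q_used=1 → run C
t=12: queue=[D,E,F,H,G,C] q_used=0 → run D
t=13: queue=[D,E,F,H,G,C] q_used=1 → run D
t=14: queue=[E,F,H,G,C,D] q_used=0 → run E
t=15: queue=[E,F,H,G,C,D] q_used=1 → run E
t=16: queue=[F,H,G,C,D] q_used=0 → run F
t=17: queue=[F,H,G,C,D] q_used=1 → run F
t=18: queue=[H,G,C,D,F] q_used=0 → run H
t=19: queue=[H,G,C,D,F] q_used=1 → run H
t=20: queue=[G,C,D,F,H] q_used=0 → run G
t=21: queue=[G,C,D,F,H] q_used=1 → run G
t=22: queue=[C,D,F,H,G] q_used=0 → run C
t=23: queue=[C,D,F,H,G] q_used=1 → run C
t=24: queue=[D,F,H,G] q_used=0 → run D
t=25: queue=[D,F,H,G] q_used=1 → run D
t=26: queue=[F,H,G,D] q_used=0 → run F
t=27: queue=[F,H,G,D] q_used=1 → run F
t=28: queue=[H,G,D,F] q_used=0 → run H
t=29: queue=[H,G,D,F] q_used=1 → run H
t=30: queue=[G,D,F,H] q_used=0 → run G
t=31: queue=[D,F,H] q_used=0 → run D
t=32: queue=[D,F,H] q_used=1 → run D
t=33: queue=[F,H] q_used=0 → run F
t=34: queue=[F,H] q_used=1 → run F
t=35: queue=[H] q_used=0 → run H
t=36: queue=[H] q_used=1 → run H
t=37: (idle)
t=38: (idle)
t=39: (idle)
t=40: (idle)
t=41: (idle)
t=42: (idle)
t=43: (idle)
t=44: (idle)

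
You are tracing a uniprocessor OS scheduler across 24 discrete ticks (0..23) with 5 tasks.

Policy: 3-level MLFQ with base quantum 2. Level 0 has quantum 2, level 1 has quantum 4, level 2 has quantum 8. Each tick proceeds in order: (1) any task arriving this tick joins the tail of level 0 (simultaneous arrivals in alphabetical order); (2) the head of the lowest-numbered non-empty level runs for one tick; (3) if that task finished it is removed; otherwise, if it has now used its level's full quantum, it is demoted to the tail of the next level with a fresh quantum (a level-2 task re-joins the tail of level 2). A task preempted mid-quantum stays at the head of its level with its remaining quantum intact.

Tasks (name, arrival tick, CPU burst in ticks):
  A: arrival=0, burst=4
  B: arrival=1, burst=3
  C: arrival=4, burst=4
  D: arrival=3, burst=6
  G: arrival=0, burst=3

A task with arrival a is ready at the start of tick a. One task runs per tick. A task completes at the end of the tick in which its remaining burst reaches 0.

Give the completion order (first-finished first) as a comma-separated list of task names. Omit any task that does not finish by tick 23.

t=0: L0/L1/L2 = AG/-/- → run A
t=1: L0/L1/L2 = AGB/-/- → run A
t=2: L0/L1/L2 = GB/A/- → run G
t=3: L0/L1/L2 = GBD/A/- → run G
t=4: L0/L1/L2 = BDC/AG/- → run B
t=5: L0/L1/L2 = BDC/AG/- → run B
t=6: L0/L1/L2 = DC/AGB/- → run D
t=7: L0/L1/L2 = DC/AGB/- → run D
t=8: L0/L1/L2 = C/AGBD/- → run C
t=9: L0/L1/L2 = C/AGBD/- → run C
t=10: L0/L1/L2 = -/AGBDC/- → run A
t=11: L0/L1/L2 = -/AGBDC/- → run A
t=12: L0/L1/L2 = -/GBDC/- → run G
t=13: L0/L1/L2 = -/BDC/- → run B
t=14: L0/L1/L2 = -/DC/- → run D
t=15: L0/L1/L2 = -/DC/- → run D
t=16: L0/L1/L2 = -/DC/- → run D
t=17: L0/L1/L2 = -/DC/- → run D
t=18: L0/L1/L2 = -/C/- → run C
t=19: L0/L1/L2 = -/C/- → run C
t=20: (idle)
t=21: (idle)
t=22: (idle)
t=23: (idle)

completion order = A, G, B, D, C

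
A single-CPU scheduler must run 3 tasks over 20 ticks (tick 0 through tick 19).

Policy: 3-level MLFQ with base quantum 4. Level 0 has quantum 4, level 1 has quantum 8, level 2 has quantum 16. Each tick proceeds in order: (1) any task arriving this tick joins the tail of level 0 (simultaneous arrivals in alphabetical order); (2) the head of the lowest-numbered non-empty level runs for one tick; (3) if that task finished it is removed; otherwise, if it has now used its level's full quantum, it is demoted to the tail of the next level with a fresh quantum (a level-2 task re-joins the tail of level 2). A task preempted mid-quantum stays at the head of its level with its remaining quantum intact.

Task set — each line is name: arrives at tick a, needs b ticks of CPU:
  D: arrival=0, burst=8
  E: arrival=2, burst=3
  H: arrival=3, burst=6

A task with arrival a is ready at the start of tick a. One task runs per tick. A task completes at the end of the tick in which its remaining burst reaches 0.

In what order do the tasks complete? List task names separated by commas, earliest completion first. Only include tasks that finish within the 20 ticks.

completion order = E, D, H

t=0: L0/L1/L2 = D/-/- → run D
t=1: L0/L1/L2 = D/-/- → run D
t=2: L0/L1/L2 = DE/-/- → run D
t=3: L0/L1/L2 = DEH/-/- → run D
t=4: L0/L1/L2 = EH/D/- → run E
t=5: L0/L1/L2 = EH/D/- → run E
t=6: L0/L1/L2 = EH/D/- → run E
t=7: L0/L1/L2 = H/D/- → run H
t=8: L0/L1/L2 = H/D/- → run H
t=9: L0/L1/L2 = H/D/- → run H
t=10: L0/L1/L2 = H/D/- → run H
t=11: L0/L1/L2 = -/DH/- → run D
t=12: L0/L1/L2 = -/DH/- → run D
t=13: L0/L1/L2 = -/DH/- → run D
t=14: L0/L1/L2 = -/DH/- → run D
t=15: L0/L1/L2 = -/H/- → run H
t=16: L0/L1/L2 = -/H/- → run H
t=17: (idle)
t=18: (idle)
t=19: (idle)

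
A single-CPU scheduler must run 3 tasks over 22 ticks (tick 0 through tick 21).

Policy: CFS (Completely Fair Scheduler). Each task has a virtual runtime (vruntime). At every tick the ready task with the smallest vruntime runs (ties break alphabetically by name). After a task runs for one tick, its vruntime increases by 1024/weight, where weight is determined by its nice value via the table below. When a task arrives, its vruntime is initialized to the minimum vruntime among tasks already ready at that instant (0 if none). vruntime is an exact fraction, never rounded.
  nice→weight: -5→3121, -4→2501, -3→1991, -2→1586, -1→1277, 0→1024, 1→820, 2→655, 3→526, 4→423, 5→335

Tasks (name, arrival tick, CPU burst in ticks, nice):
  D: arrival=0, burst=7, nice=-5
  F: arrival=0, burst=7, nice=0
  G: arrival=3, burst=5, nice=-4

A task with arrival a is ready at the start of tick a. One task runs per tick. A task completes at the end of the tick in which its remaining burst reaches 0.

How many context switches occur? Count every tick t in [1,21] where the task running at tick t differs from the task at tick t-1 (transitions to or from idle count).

t=0: vr[D=0 F=0] → run D
t=1: vr[D=1024/3121 F=0] → run F
t=2: vr[D=1024/3121 F=1] → run D
t=3: vr[D=2048/3121 F=1 G=2048/3121] → run D
t=4: vr[D=3072/3121 F=1 G=2048/3121] → run G
t=5: vr[D=3072/3121 F=1 G=8317952/7805621] → run D
t=6: vr[D=4096/3121 F=1 G=8317952/7805621] → run F
t=7: vr[D=4096/3121 F=2 G=8317952/7805621] → run G
t=8: vr[D=4096/3121 F=2 G=11513856/7805621] → run D
t=9: vr[D=5120/3121 F=2 G=11513856/7805621] → run G
t=10: vr[D=5120/3121 F=2 G=14709760/7805621] → run D
t=11: vr[D=6144/3121 F=2 G=14709760/7805621] → run G
t=12: vr[D=6144/3121 F=2 G=17905664/7805621] → run D
t=13: vr[F=2 G=17905664/7805621] → run F
t=14: vr[F=3 G=17905664/7805621] → run G
t=15: vr[F=3] → run F
t=16: vr[F=4] → run F
t=17: vr[F=5] → run F
t=18: vr[F=6] → run F
t=19: (idle)
t=20: (idle)
t=21: (idle)

context switches = 15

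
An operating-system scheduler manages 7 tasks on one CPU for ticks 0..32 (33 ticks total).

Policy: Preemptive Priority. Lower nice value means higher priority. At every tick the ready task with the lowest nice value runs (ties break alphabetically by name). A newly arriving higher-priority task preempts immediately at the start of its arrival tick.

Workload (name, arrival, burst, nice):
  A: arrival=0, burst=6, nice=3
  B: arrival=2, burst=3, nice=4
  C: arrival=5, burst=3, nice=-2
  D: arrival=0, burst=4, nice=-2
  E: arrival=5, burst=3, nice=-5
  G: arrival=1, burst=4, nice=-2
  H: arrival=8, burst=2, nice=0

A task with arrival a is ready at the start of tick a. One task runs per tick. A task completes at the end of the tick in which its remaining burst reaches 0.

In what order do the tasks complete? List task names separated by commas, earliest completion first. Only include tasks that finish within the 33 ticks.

t=0: ready={A,D} → run D
t=1: ready={A,D,G} → run D
t=2: ready={A,B,D,G} → run D
t=3: ready={A,B,D,G} → run D
t=4: ready={A,B,G} → run G
t=5: ready={A,B,C,E,G} → run E
t=6: ready={A,B,C,E,G} → run E
t=7: ready={A,B,C,E,G} → run E
t=8: ready={A,B,C,G,H} → run C
t=9: ready={A,B,C,G,H} → run C
t=10: ready={A,B,C,G,H} → run C
t=11: ready={A,B,G,H} → run G
t=12: ready={A,B,G,H} → run G
t=13: ready={A,B,G,H} → run G
t=14: ready={A,B,H} → run H
t=15: ready={A,B,H} → run H
t=16: ready={A,B} → run A
t=17: ready={A,B} → run A
t=18: ready={A,B} → run A
t=19: ready={A,B} → run A
t=20: ready={A,B} → run A
t=21: ready={A,B} → run A
t=22: ready={B} → run B
t=23: ready={B} → run B
t=24: ready={B} → run B
t=25: (idle)
t=26: (idle)
t=27: (idle)
t=28: (idle)
t=29: (idle)
t=30: (idle)
t=31: (idle)
t=32: (idle)

completion order = D, E, C, G, H, A, B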